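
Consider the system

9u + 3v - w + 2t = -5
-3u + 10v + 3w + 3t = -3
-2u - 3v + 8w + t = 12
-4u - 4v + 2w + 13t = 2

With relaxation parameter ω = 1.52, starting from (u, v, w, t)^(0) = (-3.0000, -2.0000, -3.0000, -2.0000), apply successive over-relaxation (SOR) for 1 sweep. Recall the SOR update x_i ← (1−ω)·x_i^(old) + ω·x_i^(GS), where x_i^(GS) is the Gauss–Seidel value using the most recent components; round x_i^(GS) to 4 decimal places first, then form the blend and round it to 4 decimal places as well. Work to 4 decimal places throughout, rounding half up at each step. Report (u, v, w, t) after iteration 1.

Iteration 1:
  u: GS value = (-5 - (3)·-2.0000 - (-1)·-3.0000 - (2)·-2.0000) / (9) = 0.2222;  u ← (1−ω)·-3.0000 + ω·0.2222 = 1.8977
  v: GS value = (-3 - (-3)·1.8977 - (3)·-3.0000 - (3)·-2.0000) / (10) = 1.7693;  v ← (1−ω)·-2.0000 + ω·1.7693 = 3.7293
  w: GS value = (12 - (-2)·1.8977 - (-3)·3.7293 - (1)·-2.0000) / (8) = 3.6229;  w ← (1−ω)·-3.0000 + ω·3.6229 = 7.0668
  t: GS value = (2 - (-4)·1.8977 - (-4)·3.7293 - (2)·7.0668) / (13) = 0.7980;  t ← (1−ω)·-2.0000 + ω·0.7980 = 2.2530

(1.8977, 3.7293, 7.0668, 2.2530)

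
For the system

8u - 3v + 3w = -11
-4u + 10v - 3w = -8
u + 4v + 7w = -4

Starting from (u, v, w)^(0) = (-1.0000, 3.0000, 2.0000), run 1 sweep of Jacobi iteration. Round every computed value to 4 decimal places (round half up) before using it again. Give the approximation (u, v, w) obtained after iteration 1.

Iteration 1:
  u = (-11 - (-3)·3.0000 - (3)·2.0000) / (8) = -1.0000
  v = (-8 - (-4)·-1.0000 - (-3)·2.0000) / (10) = -0.6000
  w = (-4 - (1)·-1.0000 - (4)·3.0000) / (7) = -2.1429

(-1.0000, -0.6000, -2.1429)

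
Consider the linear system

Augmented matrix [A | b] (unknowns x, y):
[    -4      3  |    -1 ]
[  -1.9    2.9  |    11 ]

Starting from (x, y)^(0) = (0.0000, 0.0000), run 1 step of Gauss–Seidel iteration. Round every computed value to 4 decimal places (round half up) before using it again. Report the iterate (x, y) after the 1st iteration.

(0.2500, 3.9569)

Iteration 1:
  x = (-1 - (3)·0.0000) / (-4) = 0.2500
  y = (11 - (-1.9)·0.2500) / (2.9) = 3.9569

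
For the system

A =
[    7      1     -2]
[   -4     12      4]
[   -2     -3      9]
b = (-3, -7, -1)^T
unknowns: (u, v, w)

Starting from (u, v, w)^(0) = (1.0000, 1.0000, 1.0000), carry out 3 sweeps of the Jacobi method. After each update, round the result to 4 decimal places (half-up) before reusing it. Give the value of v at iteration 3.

-0.5331

Iteration 1:
  u = (-3 - (1)·1.0000 - (-2)·1.0000) / (7) = -0.2857
  v = (-7 - (-4)·1.0000 - (4)·1.0000) / (12) = -0.5833
  w = (-1 - (-2)·1.0000 - (-3)·1.0000) / (9) = 0.4444
Iteration 2:
  u = (-3 - (1)·-0.5833 - (-2)·0.4444) / (7) = -0.2183
  v = (-7 - (-4)·-0.2857 - (4)·0.4444) / (12) = -0.8267
  w = (-1 - (-2)·-0.2857 - (-3)·-0.5833) / (9) = -0.3690
Iteration 3:
  u = (-3 - (1)·-0.8267 - (-2)·-0.3690) / (7) = -0.4159
  v = (-7 - (-4)·-0.2183 - (4)·-0.3690) / (12) = -0.5331
  w = (-1 - (-2)·-0.2183 - (-3)·-0.8267) / (9) = -0.4352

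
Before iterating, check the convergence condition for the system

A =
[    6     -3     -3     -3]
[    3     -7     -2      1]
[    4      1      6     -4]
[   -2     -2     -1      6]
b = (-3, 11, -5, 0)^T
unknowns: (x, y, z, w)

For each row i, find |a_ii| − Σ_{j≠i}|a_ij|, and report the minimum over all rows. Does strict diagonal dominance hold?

row 1: |6| − (3+3+3) = -3
row 2: |-7| − (3+2+1) = 1
row 3: |6| − (4+1+4) = -3
row 4: |6| − (2+2+1) = 1
minimum over rows = -3 → not strictly diagonally dominant

-3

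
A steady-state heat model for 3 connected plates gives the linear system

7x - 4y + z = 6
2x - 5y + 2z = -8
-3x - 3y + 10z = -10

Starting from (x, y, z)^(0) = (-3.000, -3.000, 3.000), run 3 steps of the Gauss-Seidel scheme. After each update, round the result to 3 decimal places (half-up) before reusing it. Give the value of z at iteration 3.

Iteration 1:
  x = (6 - (-4)·-3.000 - (1)·3.000) / (7) = -1.286
  y = (-8 - (2)·-1.286 - (2)·3.000) / (-5) = 2.286
  z = (-10 - (-3)·-1.286 - (-3)·2.286) / (10) = -0.700
Iteration 2:
  x = (6 - (-4)·2.286 - (1)·-0.700) / (7) = 2.263
  y = (-8 - (2)·2.263 - (2)·-0.700) / (-5) = 2.225
  z = (-10 - (-3)·2.263 - (-3)·2.225) / (10) = 0.346
Iteration 3:
  x = (6 - (-4)·2.225 - (1)·0.346) / (7) = 2.079
  y = (-8 - (2)·2.079 - (2)·0.346) / (-5) = 2.570
  z = (-10 - (-3)·2.079 - (-3)·2.570) / (10) = 0.395

0.395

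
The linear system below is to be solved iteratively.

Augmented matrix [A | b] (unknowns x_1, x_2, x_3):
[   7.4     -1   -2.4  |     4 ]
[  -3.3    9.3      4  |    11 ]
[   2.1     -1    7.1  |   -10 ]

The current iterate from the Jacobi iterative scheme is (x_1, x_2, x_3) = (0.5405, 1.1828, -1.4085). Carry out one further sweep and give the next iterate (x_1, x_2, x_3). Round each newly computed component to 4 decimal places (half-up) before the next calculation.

(0.2436, 1.9804, -1.4017)

One sweep:
  x_1 = (4 - (-1)·1.1828 - (-2.4)·-1.4085) / (7.4) = 0.2436
  x_2 = (11 - (-3.3)·0.5405 - (4)·-1.4085) / (9.3) = 1.9804
  x_3 = (-10 - (2.1)·0.5405 - (-1)·1.1828) / (7.1) = -1.4017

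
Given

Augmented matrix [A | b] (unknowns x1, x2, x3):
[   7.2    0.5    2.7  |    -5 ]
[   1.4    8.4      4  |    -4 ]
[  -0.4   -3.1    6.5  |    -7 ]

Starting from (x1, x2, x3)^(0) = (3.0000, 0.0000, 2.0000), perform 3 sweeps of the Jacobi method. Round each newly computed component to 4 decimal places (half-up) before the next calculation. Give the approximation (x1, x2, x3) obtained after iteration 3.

Iteration 1:
  x1 = (-5 - (0.5)·0.0000 - (2.7)·2.0000) / (7.2) = -1.4444
  x2 = (-4 - (1.4)·3.0000 - (4)·2.0000) / (8.4) = -1.9286
  x3 = (-7 - (-0.4)·3.0000 - (-3.1)·0.0000) / (6.5) = -0.8923
Iteration 2:
  x1 = (-5 - (0.5)·-1.9286 - (2.7)·-0.8923) / (7.2) = -0.2259
  x2 = (-4 - (1.4)·-1.4444 - (4)·-0.8923) / (8.4) = 0.1894
  x3 = (-7 - (-0.4)·-1.4444 - (-3.1)·-1.9286) / (6.5) = -2.0856
Iteration 3:
  x1 = (-5 - (0.5)·0.1894 - (2.7)·-2.0856) / (7.2) = 0.0745
  x2 = (-4 - (1.4)·-0.2259 - (4)·-2.0856) / (8.4) = 0.5546
  x3 = (-7 - (-0.4)·-0.2259 - (-3.1)·0.1894) / (6.5) = -1.0005

(0.0745, 0.5546, -1.0005)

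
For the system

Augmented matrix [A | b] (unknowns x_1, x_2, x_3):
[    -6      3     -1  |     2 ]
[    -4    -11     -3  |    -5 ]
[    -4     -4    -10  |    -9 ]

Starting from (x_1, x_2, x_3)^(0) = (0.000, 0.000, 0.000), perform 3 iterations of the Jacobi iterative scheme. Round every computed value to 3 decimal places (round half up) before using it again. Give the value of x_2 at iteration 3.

0.316

Iteration 1:
  x_1 = (2 - (3)·0.000 - (-1)·0.000) / (-6) = -0.333
  x_2 = (-5 - (-4)·0.000 - (-3)·0.000) / (-11) = 0.455
  x_3 = (-9 - (-4)·0.000 - (-4)·0.000) / (-10) = 0.900
Iteration 2:
  x_1 = (2 - (3)·0.455 - (-1)·0.900) / (-6) = -0.256
  x_2 = (-5 - (-4)·-0.333 - (-3)·0.900) / (-11) = 0.330
  x_3 = (-9 - (-4)·-0.333 - (-4)·0.455) / (-10) = 0.851
Iteration 3:
  x_1 = (2 - (3)·0.330 - (-1)·0.851) / (-6) = -0.310
  x_2 = (-5 - (-4)·-0.256 - (-3)·0.851) / (-11) = 0.316
  x_3 = (-9 - (-4)·-0.256 - (-4)·0.330) / (-10) = 0.870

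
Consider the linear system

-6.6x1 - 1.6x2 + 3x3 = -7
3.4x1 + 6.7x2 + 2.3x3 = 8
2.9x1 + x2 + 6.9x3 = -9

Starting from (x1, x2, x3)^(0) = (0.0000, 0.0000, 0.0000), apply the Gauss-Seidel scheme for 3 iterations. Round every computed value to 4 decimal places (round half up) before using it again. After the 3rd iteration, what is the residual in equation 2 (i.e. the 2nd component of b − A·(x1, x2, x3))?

Iteration 1:
  x1 = (-7 - (-1.6)·0.0000 - (3)·0.0000) / (-6.6) = 1.0606
  x2 = (8 - (3.4)·1.0606 - (2.3)·0.0000) / (6.7) = 0.6558
  x3 = (-9 - (2.9)·1.0606 - (1)·0.6558) / (6.9) = -1.8452
Iteration 2:
  x1 = (-7 - (-1.6)·0.6558 - (3)·-1.8452) / (-6.6) = 0.0629
  x2 = (8 - (3.4)·0.0629 - (2.3)·-1.8452) / (6.7) = 1.7955
  x3 = (-9 - (2.9)·0.0629 - (1)·1.7955) / (6.9) = -1.5910
Iteration 3:
  x1 = (-7 - (-1.6)·1.7955 - (3)·-1.5910) / (-6.6) = -0.0978
  x2 = (8 - (3.4)·-0.0978 - (2.3)·-1.5910) / (6.7) = 1.7898
  x3 = (-9 - (2.9)·-0.0978 - (1)·1.7898) / (6.9) = -1.5226
Residual b − A·x = (-0.2140, -0.1572, -0.0002)

-0.1572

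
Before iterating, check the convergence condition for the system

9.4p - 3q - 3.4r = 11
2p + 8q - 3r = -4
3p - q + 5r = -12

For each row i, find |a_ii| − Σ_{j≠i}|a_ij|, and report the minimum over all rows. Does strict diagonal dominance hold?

row 1: |9.4| − (3+3.4) = 3
row 2: |8| − (2+3) = 3
row 3: |5| − (3+1) = 1
minimum over rows = 1 → strictly diagonally dominant (convergence guaranteed)

1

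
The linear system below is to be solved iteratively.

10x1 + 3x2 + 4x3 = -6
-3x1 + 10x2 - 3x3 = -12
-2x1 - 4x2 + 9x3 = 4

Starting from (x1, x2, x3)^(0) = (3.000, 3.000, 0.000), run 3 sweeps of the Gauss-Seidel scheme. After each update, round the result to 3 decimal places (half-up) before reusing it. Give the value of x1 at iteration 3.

Iteration 1:
  x1 = (-6 - (3)·3.000 - (4)·0.000) / (10) = -1.500
  x2 = (-12 - (-3)·-1.500 - (-3)·0.000) / (10) = -1.650
  x3 = (4 - (-2)·-1.500 - (-4)·-1.650) / (9) = -0.622
Iteration 2:
  x1 = (-6 - (3)·-1.650 - (4)·-0.622) / (10) = 0.144
  x2 = (-12 - (-3)·0.144 - (-3)·-0.622) / (10) = -1.343
  x3 = (4 - (-2)·0.144 - (-4)·-1.343) / (9) = -0.120
Iteration 3:
  x1 = (-6 - (3)·-1.343 - (4)·-0.120) / (10) = -0.149
  x2 = (-12 - (-3)·-0.149 - (-3)·-0.120) / (10) = -1.281
  x3 = (4 - (-2)·-0.149 - (-4)·-1.281) / (9) = -0.158

-0.149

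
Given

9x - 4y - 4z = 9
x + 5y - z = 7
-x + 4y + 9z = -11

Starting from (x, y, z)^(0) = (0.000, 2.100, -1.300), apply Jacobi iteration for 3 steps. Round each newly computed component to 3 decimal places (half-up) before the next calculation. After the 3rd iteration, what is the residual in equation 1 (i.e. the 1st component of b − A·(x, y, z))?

1.531

Iteration 1:
  x = (9 - (-4)·2.100 - (-4)·-1.300) / (9) = 1.356
  y = (7 - (1)·0.000 - (-1)·-1.300) / (5) = 1.140
  z = (-11 - (-1)·0.000 - (4)·2.100) / (9) = -2.156
Iteration 2:
  x = (9 - (-4)·1.140 - (-4)·-2.156) / (9) = 0.548
  y = (7 - (1)·1.356 - (-1)·-2.156) / (5) = 0.698
  z = (-11 - (-1)·1.356 - (4)·1.140) / (9) = -1.578
Iteration 3:
  x = (9 - (-4)·0.698 - (-4)·-1.578) / (9) = 0.609
  y = (7 - (1)·0.548 - (-1)·-1.578) / (5) = 0.975
  z = (-11 - (-1)·0.548 - (4)·0.698) / (9) = -1.472
Residual b − A·x = (1.531, 0.044, -1.043)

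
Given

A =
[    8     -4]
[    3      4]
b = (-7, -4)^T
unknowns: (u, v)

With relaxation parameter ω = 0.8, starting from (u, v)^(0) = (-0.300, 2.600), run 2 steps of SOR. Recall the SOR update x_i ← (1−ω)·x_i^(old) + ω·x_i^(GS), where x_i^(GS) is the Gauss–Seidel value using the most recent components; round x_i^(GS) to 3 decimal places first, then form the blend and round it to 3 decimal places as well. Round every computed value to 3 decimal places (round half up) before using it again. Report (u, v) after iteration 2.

Iteration 1:
  u: GS value = (-7 - (-4)·2.600) / (8) = 0.425;  u ← (1−ω)·-0.300 + ω·0.425 = 0.280
  v: GS value = (-4 - (3)·0.280) / (4) = -1.210;  v ← (1−ω)·2.600 + ω·-1.210 = -0.448
Iteration 2:
  u: GS value = (-7 - (-4)·-0.448) / (8) = -1.099;  u ← (1−ω)·0.280 + ω·-1.099 = -0.823
  v: GS value = (-4 - (3)·-0.823) / (4) = -0.383;  v ← (1−ω)·-0.448 + ω·-0.383 = -0.396

(-0.823, -0.396)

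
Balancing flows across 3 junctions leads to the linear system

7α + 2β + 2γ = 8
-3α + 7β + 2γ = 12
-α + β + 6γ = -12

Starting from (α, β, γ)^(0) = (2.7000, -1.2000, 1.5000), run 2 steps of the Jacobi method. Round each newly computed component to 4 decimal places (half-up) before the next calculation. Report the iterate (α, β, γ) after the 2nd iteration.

Iteration 1:
  α = (8 - (2)·-1.2000 - (2)·1.5000) / (7) = 1.0571
  β = (12 - (-3)·2.7000 - (2)·1.5000) / (7) = 2.4429
  γ = (-12 - (-1)·2.7000 - (1)·-1.2000) / (6) = -1.3500
Iteration 2:
  α = (8 - (2)·2.4429 - (2)·-1.3500) / (7) = 0.8306
  β = (12 - (-3)·1.0571 - (2)·-1.3500) / (7) = 2.5530
  γ = (-12 - (-1)·1.0571 - (1)·2.4429) / (6) = -2.2310

(0.8306, 2.5530, -2.2310)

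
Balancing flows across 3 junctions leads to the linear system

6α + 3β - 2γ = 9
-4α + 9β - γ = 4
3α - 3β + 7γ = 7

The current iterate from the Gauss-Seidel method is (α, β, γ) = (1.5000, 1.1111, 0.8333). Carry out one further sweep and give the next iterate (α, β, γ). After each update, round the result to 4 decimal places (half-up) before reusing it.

(1.2222, 1.0802, 0.9391)

One sweep:
  α = (9 - (3)·1.1111 - (-2)·0.8333) / (6) = 1.2222
  β = (4 - (-4)·1.2222 - (-1)·0.8333) / (9) = 1.0802
  γ = (7 - (3)·1.2222 - (-3)·1.0802) / (7) = 0.9391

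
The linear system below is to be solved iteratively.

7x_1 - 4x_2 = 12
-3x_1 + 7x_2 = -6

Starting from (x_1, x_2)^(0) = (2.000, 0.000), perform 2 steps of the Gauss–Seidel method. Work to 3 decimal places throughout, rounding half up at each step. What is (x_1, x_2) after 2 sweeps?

Iteration 1:
  x_1 = (12 - (-4)·0.000) / (7) = 1.714
  x_2 = (-6 - (-3)·1.714) / (7) = -0.123
Iteration 2:
  x_1 = (12 - (-4)·-0.123) / (7) = 1.644
  x_2 = (-6 - (-3)·1.644) / (7) = -0.153

(1.644, -0.153)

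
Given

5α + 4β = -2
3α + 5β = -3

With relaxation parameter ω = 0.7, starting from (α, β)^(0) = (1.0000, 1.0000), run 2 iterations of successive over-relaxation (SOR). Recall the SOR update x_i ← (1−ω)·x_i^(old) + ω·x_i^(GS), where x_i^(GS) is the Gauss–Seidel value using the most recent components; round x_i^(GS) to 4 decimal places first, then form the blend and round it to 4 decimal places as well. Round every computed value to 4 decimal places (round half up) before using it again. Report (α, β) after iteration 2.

Iteration 1:
  α: GS value = (-2 - (4)·1.0000) / (5) = -1.2000;  α ← (1−ω)·1.0000 + ω·-1.2000 = -0.5400
  β: GS value = (-3 - (3)·-0.5400) / (5) = -0.2760;  β ← (1−ω)·1.0000 + ω·-0.2760 = 0.1068
Iteration 2:
  α: GS value = (-2 - (4)·0.1068) / (5) = -0.4854;  α ← (1−ω)·-0.5400 + ω·-0.4854 = -0.5018
  β: GS value = (-3 - (3)·-0.5018) / (5) = -0.2989;  β ← (1−ω)·0.1068 + ω·-0.2989 = -0.1772

(-0.5018, -0.1772)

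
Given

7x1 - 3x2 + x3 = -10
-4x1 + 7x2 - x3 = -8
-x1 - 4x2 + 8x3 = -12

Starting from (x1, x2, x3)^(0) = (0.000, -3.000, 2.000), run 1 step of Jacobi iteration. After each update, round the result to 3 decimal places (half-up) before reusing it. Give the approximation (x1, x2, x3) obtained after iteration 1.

Iteration 1:
  x1 = (-10 - (-3)·-3.000 - (1)·2.000) / (7) = -3.000
  x2 = (-8 - (-4)·0.000 - (-1)·2.000) / (7) = -0.857
  x3 = (-12 - (-1)·0.000 - (-4)·-3.000) / (8) = -3.000

(-3.000, -0.857, -3.000)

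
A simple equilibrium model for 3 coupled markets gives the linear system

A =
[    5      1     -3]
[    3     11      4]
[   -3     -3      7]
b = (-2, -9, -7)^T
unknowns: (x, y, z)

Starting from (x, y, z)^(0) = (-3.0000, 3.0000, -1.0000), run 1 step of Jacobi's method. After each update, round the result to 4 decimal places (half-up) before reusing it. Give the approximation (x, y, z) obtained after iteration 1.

Iteration 1:
  x = (-2 - (1)·3.0000 - (-3)·-1.0000) / (5) = -1.6000
  y = (-9 - (3)·-3.0000 - (4)·-1.0000) / (11) = 0.3636
  z = (-7 - (-3)·-3.0000 - (-3)·3.0000) / (7) = -1.0000

(-1.6000, 0.3636, -1.0000)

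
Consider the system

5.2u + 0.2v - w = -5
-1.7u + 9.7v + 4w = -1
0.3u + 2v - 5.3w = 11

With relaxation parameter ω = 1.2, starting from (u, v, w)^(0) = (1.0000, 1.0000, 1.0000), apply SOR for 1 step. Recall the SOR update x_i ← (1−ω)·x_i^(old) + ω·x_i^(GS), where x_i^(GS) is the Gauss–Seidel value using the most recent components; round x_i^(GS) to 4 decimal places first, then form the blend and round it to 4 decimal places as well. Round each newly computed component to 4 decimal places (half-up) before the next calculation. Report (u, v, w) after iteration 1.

Iteration 1:
  u: GS value = (-5 - (0.2)·1.0000 - (-1)·1.0000) / (5.2) = -0.8077;  u ← (1−ω)·1.0000 + ω·-0.8077 = -1.1692
  v: GS value = (-1 - (-1.7)·-1.1692 - (4)·1.0000) / (9.7) = -0.7204;  v ← (1−ω)·1.0000 + ω·-0.7204 = -1.0645
  w: GS value = (11 - (0.3)·-1.1692 - (2)·-1.0645) / (-5.3) = -2.5434;  w ← (1−ω)·1.0000 + ω·-2.5434 = -3.2521

(-1.1692, -1.0645, -3.2521)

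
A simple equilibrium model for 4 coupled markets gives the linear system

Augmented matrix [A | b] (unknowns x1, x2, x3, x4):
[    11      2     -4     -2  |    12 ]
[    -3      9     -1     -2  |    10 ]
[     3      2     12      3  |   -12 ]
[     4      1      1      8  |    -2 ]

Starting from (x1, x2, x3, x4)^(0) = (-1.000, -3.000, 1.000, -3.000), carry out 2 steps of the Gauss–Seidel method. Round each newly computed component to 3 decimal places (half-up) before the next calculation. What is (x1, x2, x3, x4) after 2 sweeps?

Iteration 1:
  x1 = (12 - (2)·-3.000 - (-4)·1.000 - (-2)·-3.000) / (11) = 1.455
  x2 = (10 - (-3)·1.455 - (-1)·1.000 - (-2)·-3.000) / (9) = 1.041
  x3 = (-12 - (3)·1.455 - (2)·1.041 - (3)·-3.000) / (12) = -0.787
  x4 = (-2 - (4)·1.455 - (1)·1.041 - (1)·-0.787) / (8) = -1.009
Iteration 2:
  x1 = (12 - (2)·1.041 - (-4)·-0.787 - (-2)·-1.009) / (11) = 0.432
  x2 = (10 - (-3)·0.432 - (-1)·-0.787 - (-2)·-1.009) / (9) = 0.943
  x3 = (-12 - (3)·0.432 - (2)·0.943 - (3)·-1.009) / (12) = -1.013
  x4 = (-2 - (4)·0.432 - (1)·0.943 - (1)·-1.013) / (8) = -0.457

(0.432, 0.943, -1.013, -0.457)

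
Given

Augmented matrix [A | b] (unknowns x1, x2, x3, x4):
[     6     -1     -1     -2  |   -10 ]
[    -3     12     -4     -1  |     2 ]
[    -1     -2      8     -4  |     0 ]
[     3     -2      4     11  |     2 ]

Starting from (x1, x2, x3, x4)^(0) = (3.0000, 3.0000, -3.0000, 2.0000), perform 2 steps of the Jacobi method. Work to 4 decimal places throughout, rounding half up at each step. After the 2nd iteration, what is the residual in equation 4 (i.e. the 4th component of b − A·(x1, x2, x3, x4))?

Iteration 1:
  x1 = (-10 - (-1)·3.0000 - (-1)·-3.0000 - (-2)·2.0000) / (6) = -1.0000
  x2 = (2 - (-3)·3.0000 - (-4)·-3.0000 - (-1)·2.0000) / (12) = 0.0833
  x3 = (0 - (-1)·3.0000 - (-2)·3.0000 - (-4)·2.0000) / (8) = 2.1250
  x4 = (2 - (3)·3.0000 - (-2)·3.0000 - (4)·-3.0000) / (11) = 1.0000
Iteration 2:
  x1 = (-10 - (-1)·0.0833 - (-1)·2.1250 - (-2)·1.0000) / (6) = -0.9653
  x2 = (2 - (-3)·-1.0000 - (-4)·2.1250 - (-1)·1.0000) / (12) = 0.7083
  x3 = (0 - (-1)·-1.0000 - (-2)·0.0833 - (-4)·1.0000) / (8) = 0.3958
  x4 = (2 - (3)·-1.0000 - (-2)·0.0833 - (4)·2.1250) / (11) = -0.3030
Residual b − A·x = (-3.7101, -8.1153, -3.9271, 8.0623)

8.0623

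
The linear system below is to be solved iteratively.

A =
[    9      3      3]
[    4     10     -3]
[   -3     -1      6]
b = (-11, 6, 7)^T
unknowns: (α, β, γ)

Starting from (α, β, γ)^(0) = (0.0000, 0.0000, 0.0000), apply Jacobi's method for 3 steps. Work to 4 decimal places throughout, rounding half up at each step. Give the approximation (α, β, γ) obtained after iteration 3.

(-1.9204, 1.5211, 0.5009)

Iteration 1:
  α = (-11 - (3)·0.0000 - (3)·0.0000) / (9) = -1.2222
  β = (6 - (4)·0.0000 - (-3)·0.0000) / (10) = 0.6000
  γ = (7 - (-3)·0.0000 - (-1)·0.0000) / (6) = 1.1667
Iteration 2:
  α = (-11 - (3)·0.6000 - (3)·1.1667) / (9) = -1.8111
  β = (6 - (4)·-1.2222 - (-3)·1.1667) / (10) = 1.4389
  γ = (7 - (-3)·-1.2222 - (-1)·0.6000) / (6) = 0.6556
Iteration 3:
  α = (-11 - (3)·1.4389 - (3)·0.6556) / (9) = -1.9204
  β = (6 - (4)·-1.8111 - (-3)·0.6556) / (10) = 1.5211
  γ = (7 - (-3)·-1.8111 - (-1)·1.4389) / (6) = 0.5009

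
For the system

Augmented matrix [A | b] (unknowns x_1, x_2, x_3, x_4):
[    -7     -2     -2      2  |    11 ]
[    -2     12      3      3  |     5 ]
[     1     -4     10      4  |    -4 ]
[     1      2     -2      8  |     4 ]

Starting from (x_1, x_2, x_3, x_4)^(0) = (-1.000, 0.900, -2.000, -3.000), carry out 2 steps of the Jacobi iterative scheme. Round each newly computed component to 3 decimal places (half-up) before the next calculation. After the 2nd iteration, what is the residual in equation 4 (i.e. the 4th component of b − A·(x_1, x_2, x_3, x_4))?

2.111

Iteration 1:
  x_1 = (11 - (-2)·0.900 - (-2)·-2.000 - (2)·-3.000) / (-7) = -2.114
  x_2 = (5 - (-2)·-1.000 - (3)·-2.000 - (3)·-3.000) / (12) = 1.500
  x_3 = (-4 - (1)·-1.000 - (-4)·0.900 - (4)·-3.000) / (10) = 1.260
  x_4 = (4 - (1)·-1.000 - (2)·0.900 - (-2)·-2.000) / (8) = -0.100
Iteration 2:
  x_1 = (11 - (-2)·1.500 - (-2)·1.260 - (2)·-0.100) / (-7) = -2.389
  x_2 = (5 - (-2)·-2.114 - (3)·1.260 - (3)·-0.100) / (12) = -0.226
  x_3 = (-4 - (1)·-2.114 - (-4)·1.500 - (4)·-0.100) / (10) = 0.451
  x_4 = (4 - (1)·-2.114 - (2)·1.500 - (-2)·1.260) / (8) = 0.704
Residual b − A·x = (-6.681, -0.531, -9.841, 2.111)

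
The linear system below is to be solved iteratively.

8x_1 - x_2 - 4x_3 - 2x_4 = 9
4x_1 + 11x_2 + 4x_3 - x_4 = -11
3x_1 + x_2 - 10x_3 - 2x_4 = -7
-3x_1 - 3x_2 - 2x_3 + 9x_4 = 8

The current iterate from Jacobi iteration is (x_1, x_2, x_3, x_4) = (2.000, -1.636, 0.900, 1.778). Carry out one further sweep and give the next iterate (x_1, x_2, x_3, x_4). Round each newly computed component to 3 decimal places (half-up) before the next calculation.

(1.815, -1.893, 0.781, 1.210)

One sweep:
  x_1 = (9 - (-1)·-1.636 - (-4)·0.900 - (-2)·1.778) / (8) = 1.815
  x_2 = (-11 - (4)·2.000 - (4)·0.900 - (-1)·1.778) / (11) = -1.893
  x_3 = (-7 - (3)·2.000 - (1)·-1.636 - (-2)·1.778) / (-10) = 0.781
  x_4 = (8 - (-3)·2.000 - (-3)·-1.636 - (-2)·0.900) / (9) = 1.210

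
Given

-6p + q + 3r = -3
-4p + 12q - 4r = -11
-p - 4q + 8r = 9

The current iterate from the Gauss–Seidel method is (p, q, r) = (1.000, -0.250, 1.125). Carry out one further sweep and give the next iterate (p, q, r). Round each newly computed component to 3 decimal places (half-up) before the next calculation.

One sweep:
  p = (-3 - (1)·-0.250 - (3)·1.125) / (-6) = 1.021
  q = (-11 - (-4)·1.021 - (-4)·1.125) / (12) = -0.201
  r = (9 - (-1)·1.021 - (-4)·-0.201) / (8) = 1.152

(1.021, -0.201, 1.152)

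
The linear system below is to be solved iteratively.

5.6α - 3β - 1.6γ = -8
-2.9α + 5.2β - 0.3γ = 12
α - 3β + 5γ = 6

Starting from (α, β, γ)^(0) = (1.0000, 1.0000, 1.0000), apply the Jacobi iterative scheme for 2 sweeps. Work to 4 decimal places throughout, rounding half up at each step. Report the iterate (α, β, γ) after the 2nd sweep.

(0.5945, 2.0614, 3.0753)

Iteration 1:
  α = (-8 - (-3)·1.0000 - (-1.6)·1.0000) / (5.6) = -0.6071
  β = (12 - (-2.9)·1.0000 - (-0.3)·1.0000) / (5.2) = 2.9231
  γ = (6 - (1)·1.0000 - (-3)·1.0000) / (5) = 1.6000
Iteration 2:
  α = (-8 - (-3)·2.9231 - (-1.6)·1.6000) / (5.6) = 0.5945
  β = (12 - (-2.9)·-0.6071 - (-0.3)·1.6000) / (5.2) = 2.0614
  γ = (6 - (1)·-0.6071 - (-3)·2.9231) / (5) = 3.0753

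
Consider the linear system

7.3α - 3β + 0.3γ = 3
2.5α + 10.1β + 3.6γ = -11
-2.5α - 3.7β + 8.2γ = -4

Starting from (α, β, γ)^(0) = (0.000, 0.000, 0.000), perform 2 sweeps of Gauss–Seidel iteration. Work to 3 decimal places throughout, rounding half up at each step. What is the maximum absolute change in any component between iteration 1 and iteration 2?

0.453

Iteration 1:
  α = (3 - (-3)·0.000 - (0.3)·0.000) / (7.3) = 0.411
  β = (-11 - (2.5)·0.411 - (3.6)·0.000) / (10.1) = -1.191
  γ = (-4 - (-2.5)·0.411 - (-3.7)·-1.191) / (8.2) = -0.900
Iteration 2:
  α = (3 - (-3)·-1.191 - (0.3)·-0.900) / (7.3) = -0.042
  β = (-11 - (2.5)·-0.042 - (3.6)·-0.900) / (10.1) = -0.758
  γ = (-4 - (-2.5)·-0.042 - (-3.7)·-0.758) / (8.2) = -0.843
Change: (-0.453, 0.433, 0.057) → max |·| = 0.453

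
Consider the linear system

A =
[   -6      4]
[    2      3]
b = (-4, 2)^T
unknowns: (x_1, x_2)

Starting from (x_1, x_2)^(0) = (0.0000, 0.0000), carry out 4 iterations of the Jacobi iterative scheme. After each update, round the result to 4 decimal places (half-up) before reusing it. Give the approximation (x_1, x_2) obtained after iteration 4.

(0.6173, 0.1235)

Iteration 1:
  x_1 = (-4 - (4)·0.0000) / (-6) = 0.6667
  x_2 = (2 - (2)·0.0000) / (3) = 0.6667
Iteration 2:
  x_1 = (-4 - (4)·0.6667) / (-6) = 1.1111
  x_2 = (2 - (2)·0.6667) / (3) = 0.2222
Iteration 3:
  x_1 = (-4 - (4)·0.2222) / (-6) = 0.8148
  x_2 = (2 - (2)·1.1111) / (3) = -0.0741
Iteration 4:
  x_1 = (-4 - (4)·-0.0741) / (-6) = 0.6173
  x_2 = (2 - (2)·0.8148) / (3) = 0.1235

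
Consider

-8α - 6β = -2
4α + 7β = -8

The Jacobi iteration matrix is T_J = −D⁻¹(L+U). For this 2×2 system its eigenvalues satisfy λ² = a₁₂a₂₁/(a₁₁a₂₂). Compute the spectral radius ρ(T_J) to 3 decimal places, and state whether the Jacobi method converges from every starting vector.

0.655

a₁₂a₂₁/(a₁₁a₂₂) = (-6)·(4) / ((-8)·(7)) = 0.428571
ρ = √|0.428571| = √0.428571 = 0.655
ρ < 1, so Jacobi converges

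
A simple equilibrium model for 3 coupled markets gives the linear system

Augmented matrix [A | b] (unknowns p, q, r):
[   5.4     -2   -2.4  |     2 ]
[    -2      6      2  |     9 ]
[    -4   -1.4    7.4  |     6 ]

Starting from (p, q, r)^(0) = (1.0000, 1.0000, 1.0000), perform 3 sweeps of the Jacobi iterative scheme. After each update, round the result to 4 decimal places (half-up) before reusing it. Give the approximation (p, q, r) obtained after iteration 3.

Iteration 1:
  p = (2 - (-2)·1.0000 - (-2.4)·1.0000) / (5.4) = 1.1852
  q = (9 - (-2)·1.0000 - (2)·1.0000) / (6) = 1.5000
  r = (6 - (-4)·1.0000 - (-1.4)·1.0000) / (7.4) = 1.5405
Iteration 2:
  p = (2 - (-2)·1.5000 - (-2.4)·1.5405) / (5.4) = 1.6106
  q = (9 - (-2)·1.1852 - (2)·1.5405) / (6) = 1.3816
  r = (6 - (-4)·1.1852 - (-1.4)·1.5000) / (7.4) = 1.7352
Iteration 3:
  p = (2 - (-2)·1.3816 - (-2.4)·1.7352) / (5.4) = 1.6533
  q = (9 - (-2)·1.6106 - (2)·1.7352) / (6) = 1.4585
  r = (6 - (-4)·1.6106 - (-1.4)·1.3816) / (7.4) = 1.9428

(1.6533, 1.4585, 1.9428)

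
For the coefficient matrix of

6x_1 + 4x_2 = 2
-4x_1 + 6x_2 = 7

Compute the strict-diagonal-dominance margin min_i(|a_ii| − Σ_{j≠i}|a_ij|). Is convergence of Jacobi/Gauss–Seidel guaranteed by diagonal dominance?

row 1: |6| − (4) = 2
row 2: |6| − (4) = 2
minimum over rows = 2 → strictly diagonally dominant (convergence guaranteed)

2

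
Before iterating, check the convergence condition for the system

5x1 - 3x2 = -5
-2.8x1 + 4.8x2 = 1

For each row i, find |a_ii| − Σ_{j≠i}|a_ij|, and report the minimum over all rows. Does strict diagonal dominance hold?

2

row 1: |5| − (3) = 2
row 2: |4.8| − (2.8) = 2
minimum over rows = 2 → strictly diagonally dominant (convergence guaranteed)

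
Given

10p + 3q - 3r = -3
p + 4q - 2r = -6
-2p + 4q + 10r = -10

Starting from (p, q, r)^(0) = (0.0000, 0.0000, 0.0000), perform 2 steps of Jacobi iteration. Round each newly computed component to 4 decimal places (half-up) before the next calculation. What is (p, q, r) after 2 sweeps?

Iteration 1:
  p = (-3 - (3)·0.0000 - (-3)·0.0000) / (10) = -0.3000
  q = (-6 - (1)·0.0000 - (-2)·0.0000) / (4) = -1.5000
  r = (-10 - (-2)·0.0000 - (4)·0.0000) / (10) = -1.0000
Iteration 2:
  p = (-3 - (3)·-1.5000 - (-3)·-1.0000) / (10) = -0.1500
  q = (-6 - (1)·-0.3000 - (-2)·-1.0000) / (4) = -1.9250
  r = (-10 - (-2)·-0.3000 - (4)·-1.5000) / (10) = -0.4600

(-0.1500, -1.9250, -0.4600)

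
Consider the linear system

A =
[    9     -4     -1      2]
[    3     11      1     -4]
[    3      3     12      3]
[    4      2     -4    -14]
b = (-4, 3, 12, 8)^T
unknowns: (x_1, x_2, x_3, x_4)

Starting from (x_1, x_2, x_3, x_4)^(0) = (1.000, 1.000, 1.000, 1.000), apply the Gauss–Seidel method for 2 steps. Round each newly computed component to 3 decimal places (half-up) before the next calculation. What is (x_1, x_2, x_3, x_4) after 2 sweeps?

(0.038, -0.051, 1.179, -0.905)

Iteration 1:
  x_1 = (-4 - (-4)·1.000 - (-1)·1.000 - (2)·1.000) / (9) = -0.111
  x_2 = (3 - (3)·-0.111 - (1)·1.000 - (-4)·1.000) / (11) = 0.576
  x_3 = (12 - (3)·-0.111 - (3)·0.576 - (3)·1.000) / (12) = 0.634
  x_4 = (8 - (4)·-0.111 - (2)·0.576 - (-4)·0.634) / (-14) = -0.702
Iteration 2:
  x_1 = (-4 - (-4)·0.576 - (-1)·0.634 - (2)·-0.702) / (9) = 0.038
  x_2 = (3 - (3)·0.038 - (1)·0.634 - (-4)·-0.702) / (11) = -0.051
  x_3 = (12 - (3)·0.038 - (3)·-0.051 - (3)·-0.702) / (12) = 1.179
  x_4 = (8 - (4)·0.038 - (2)·-0.051 - (-4)·1.179) / (-14) = -0.905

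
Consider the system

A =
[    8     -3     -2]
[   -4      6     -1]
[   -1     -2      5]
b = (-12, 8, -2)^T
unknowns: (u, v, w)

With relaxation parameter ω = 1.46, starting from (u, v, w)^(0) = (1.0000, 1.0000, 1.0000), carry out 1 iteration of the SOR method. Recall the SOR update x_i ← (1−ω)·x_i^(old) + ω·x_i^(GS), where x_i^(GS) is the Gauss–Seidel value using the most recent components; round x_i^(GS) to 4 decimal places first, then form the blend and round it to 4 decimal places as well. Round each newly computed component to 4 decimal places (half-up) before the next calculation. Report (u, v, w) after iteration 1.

Iteration 1:
  u: GS value = (-12 - (-3)·1.0000 - (-2)·1.0000) / (8) = -0.8750;  u ← (1−ω)·1.0000 + ω·-0.8750 = -1.7375
  v: GS value = (8 - (-4)·-1.7375 - (-1)·1.0000) / (6) = 0.3417;  v ← (1−ω)·1.0000 + ω·0.3417 = 0.0389
  w: GS value = (-2 - (-1)·-1.7375 - (-2)·0.0389) / (5) = -0.7319;  w ← (1−ω)·1.0000 + ω·-0.7319 = -1.5286

(-1.7375, 0.0389, -1.5286)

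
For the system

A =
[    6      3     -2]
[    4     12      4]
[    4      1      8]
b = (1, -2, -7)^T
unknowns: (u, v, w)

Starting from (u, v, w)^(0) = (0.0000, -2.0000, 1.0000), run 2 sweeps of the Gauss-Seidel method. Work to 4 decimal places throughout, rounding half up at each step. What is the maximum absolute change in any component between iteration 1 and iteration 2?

Iteration 1:
  u = (1 - (3)·-2.0000 - (-2)·1.0000) / (6) = 1.5000
  v = (-2 - (4)·1.5000 - (4)·1.0000) / (12) = -1.0000
  w = (-7 - (4)·1.5000 - (1)·-1.0000) / (8) = -1.5000
Iteration 2:
  u = (1 - (3)·-1.0000 - (-2)·-1.5000) / (6) = 0.1667
  v = (-2 - (4)·0.1667 - (4)·-1.5000) / (12) = 0.2778
  w = (-7 - (4)·0.1667 - (1)·0.2778) / (8) = -0.9931
Change: (-1.3333, 1.2778, 0.5069) → max |·| = 1.3333

1.3333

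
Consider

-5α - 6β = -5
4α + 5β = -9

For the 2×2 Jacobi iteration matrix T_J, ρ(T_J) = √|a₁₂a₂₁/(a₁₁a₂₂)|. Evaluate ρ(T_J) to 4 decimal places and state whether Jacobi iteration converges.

a₁₂a₂₁/(a₁₁a₂₂) = (-6)·(4) / ((-5)·(5)) = 0.960000
ρ = √|0.960000| = √0.960000 = 0.9798
ρ < 1, so Jacobi converges

0.9798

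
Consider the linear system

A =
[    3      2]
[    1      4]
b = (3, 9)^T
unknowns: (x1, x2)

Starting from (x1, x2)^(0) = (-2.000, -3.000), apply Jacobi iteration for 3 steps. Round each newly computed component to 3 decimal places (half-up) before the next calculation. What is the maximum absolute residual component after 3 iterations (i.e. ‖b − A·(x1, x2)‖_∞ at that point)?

1.916

Iteration 1:
  x1 = (3 - (2)·-3.000) / (3) = 3.000
  x2 = (9 - (1)·-2.000) / (4) = 2.750
Iteration 2:
  x1 = (3 - (2)·2.750) / (3) = -0.833
  x2 = (9 - (1)·3.000) / (4) = 1.500
Iteration 3:
  x1 = (3 - (2)·1.500) / (3) = 0.000
  x2 = (9 - (1)·-0.833) / (4) = 2.458
Residual b − A·x = (-1.916, -0.832); ∞-norm = 1.916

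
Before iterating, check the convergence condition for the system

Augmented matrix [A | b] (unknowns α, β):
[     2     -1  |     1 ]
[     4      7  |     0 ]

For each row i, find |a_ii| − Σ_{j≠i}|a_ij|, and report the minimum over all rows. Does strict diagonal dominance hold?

1

row 1: |2| − (1) = 1
row 2: |7| − (4) = 3
minimum over rows = 1 → strictly diagonally dominant (convergence guaranteed)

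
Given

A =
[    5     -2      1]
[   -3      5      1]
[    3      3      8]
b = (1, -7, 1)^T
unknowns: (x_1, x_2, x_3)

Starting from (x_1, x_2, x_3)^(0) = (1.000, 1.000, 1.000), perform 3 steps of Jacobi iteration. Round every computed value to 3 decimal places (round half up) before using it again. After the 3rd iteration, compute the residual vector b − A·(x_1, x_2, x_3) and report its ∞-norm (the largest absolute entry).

2.069

Iteration 1:
  x_1 = (1 - (-2)·1.000 - (1)·1.000) / (5) = 0.400
  x_2 = (-7 - (-3)·1.000 - (1)·1.000) / (5) = -1.000
  x_3 = (1 - (3)·1.000 - (3)·1.000) / (8) = -0.625
Iteration 2:
  x_1 = (1 - (-2)·-1.000 - (1)·-0.625) / (5) = -0.075
  x_2 = (-7 - (-3)·0.400 - (1)·-0.625) / (5) = -1.035
  x_3 = (1 - (3)·0.400 - (3)·-1.000) / (8) = 0.350
Iteration 3:
  x_1 = (1 - (-2)·-1.035 - (1)·0.350) / (5) = -0.284
  x_2 = (-7 - (-3)·-0.075 - (1)·0.350) / (5) = -1.515
  x_3 = (1 - (3)·-0.075 - (3)·-1.035) / (8) = 0.541
Residual b − A·x = (-1.151, -0.818, 2.069); ∞-norm = 2.069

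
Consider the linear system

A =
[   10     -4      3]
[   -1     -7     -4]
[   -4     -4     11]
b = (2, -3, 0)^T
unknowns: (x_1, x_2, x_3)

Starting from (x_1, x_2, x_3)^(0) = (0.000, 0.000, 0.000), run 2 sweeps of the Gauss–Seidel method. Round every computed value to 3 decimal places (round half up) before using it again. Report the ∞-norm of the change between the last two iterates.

Iteration 1:
  x_1 = (2 - (-4)·0.000 - (3)·0.000) / (10) = 0.200
  x_2 = (-3 - (-1)·0.200 - (-4)·0.000) / (-7) = 0.400
  x_3 = (0 - (-4)·0.200 - (-4)·0.400) / (11) = 0.218
Iteration 2:
  x_1 = (2 - (-4)·0.400 - (3)·0.218) / (10) = 0.295
  x_2 = (-3 - (-1)·0.295 - (-4)·0.218) / (-7) = 0.262
  x_3 = (0 - (-4)·0.295 - (-4)·0.262) / (11) = 0.203
Change: (0.095, -0.138, -0.015) → max |·| = 0.138

0.138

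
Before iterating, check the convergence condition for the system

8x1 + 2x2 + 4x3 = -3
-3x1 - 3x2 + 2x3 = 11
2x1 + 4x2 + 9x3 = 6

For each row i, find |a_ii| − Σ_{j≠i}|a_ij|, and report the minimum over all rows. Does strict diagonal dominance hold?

row 1: |8| − (2+4) = 2
row 2: |-3| − (3+2) = -2
row 3: |9| − (2+4) = 3
minimum over rows = -2 → not strictly diagonally dominant

-2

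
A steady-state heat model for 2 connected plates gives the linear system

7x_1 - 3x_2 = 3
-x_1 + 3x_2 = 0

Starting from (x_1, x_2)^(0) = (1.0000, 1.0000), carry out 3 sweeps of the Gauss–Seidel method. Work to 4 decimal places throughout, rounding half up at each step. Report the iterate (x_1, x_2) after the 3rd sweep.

Iteration 1:
  x_1 = (3 - (-3)·1.0000) / (7) = 0.8571
  x_2 = (0 - (-1)·0.8571) / (3) = 0.2857
Iteration 2:
  x_1 = (3 - (-3)·0.2857) / (7) = 0.5510
  x_2 = (0 - (-1)·0.5510) / (3) = 0.1837
Iteration 3:
  x_1 = (3 - (-3)·0.1837) / (7) = 0.5073
  x_2 = (0 - (-1)·0.5073) / (3) = 0.1691

(0.5073, 0.1691)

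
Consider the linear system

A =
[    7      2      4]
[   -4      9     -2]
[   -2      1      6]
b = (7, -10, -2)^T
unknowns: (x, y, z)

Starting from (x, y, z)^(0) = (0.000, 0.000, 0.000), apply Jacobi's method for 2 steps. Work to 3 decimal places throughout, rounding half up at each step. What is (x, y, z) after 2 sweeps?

(1.508, -0.741, 0.185)

Iteration 1:
  x = (7 - (2)·0.000 - (4)·0.000) / (7) = 1.000
  y = (-10 - (-4)·0.000 - (-2)·0.000) / (9) = -1.111
  z = (-2 - (-2)·0.000 - (1)·0.000) / (6) = -0.333
Iteration 2:
  x = (7 - (2)·-1.111 - (4)·-0.333) / (7) = 1.508
  y = (-10 - (-4)·1.000 - (-2)·-0.333) / (9) = -0.741
  z = (-2 - (-2)·1.000 - (1)·-1.111) / (6) = 0.185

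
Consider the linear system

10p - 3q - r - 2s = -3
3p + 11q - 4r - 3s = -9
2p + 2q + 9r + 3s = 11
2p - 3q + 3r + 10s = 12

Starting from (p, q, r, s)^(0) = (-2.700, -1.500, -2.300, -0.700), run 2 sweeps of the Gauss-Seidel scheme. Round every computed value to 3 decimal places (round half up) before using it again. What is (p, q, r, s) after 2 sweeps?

Iteration 1:
  p = (-3 - (-3)·-1.500 - (-1)·-2.300 - (-2)·-0.700) / (10) = -1.120
  q = (-9 - (3)·-1.120 - (-4)·-2.300 - (-3)·-0.700) / (11) = -1.540
  r = (11 - (2)·-1.120 - (2)·-1.540 - (3)·-0.700) / (9) = 2.047
  s = (12 - (2)·-1.120 - (-3)·-1.540 - (3)·2.047) / (10) = 0.348
Iteration 2:
  p = (-3 - (-3)·-1.540 - (-1)·2.047 - (-2)·0.348) / (10) = -0.488
  q = (-9 - (3)·-0.488 - (-4)·2.047 - (-3)·0.348) / (11) = 0.154
  r = (11 - (2)·-0.488 - (2)·0.154 - (3)·0.348) / (9) = 1.180
  s = (12 - (2)·-0.488 - (-3)·0.154 - (3)·1.180) / (10) = 0.990

(-0.488, 0.154, 1.180, 0.990)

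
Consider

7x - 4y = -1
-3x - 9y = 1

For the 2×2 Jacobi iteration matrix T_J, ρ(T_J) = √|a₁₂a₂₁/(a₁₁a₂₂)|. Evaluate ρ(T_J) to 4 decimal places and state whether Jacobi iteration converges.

0.4364

a₁₂a₂₁/(a₁₁a₂₂) = (-4)·(-3) / ((7)·(-9)) = -0.190476
ρ = √|-0.190476| = √0.190476 = 0.4364
ρ < 1, so Jacobi converges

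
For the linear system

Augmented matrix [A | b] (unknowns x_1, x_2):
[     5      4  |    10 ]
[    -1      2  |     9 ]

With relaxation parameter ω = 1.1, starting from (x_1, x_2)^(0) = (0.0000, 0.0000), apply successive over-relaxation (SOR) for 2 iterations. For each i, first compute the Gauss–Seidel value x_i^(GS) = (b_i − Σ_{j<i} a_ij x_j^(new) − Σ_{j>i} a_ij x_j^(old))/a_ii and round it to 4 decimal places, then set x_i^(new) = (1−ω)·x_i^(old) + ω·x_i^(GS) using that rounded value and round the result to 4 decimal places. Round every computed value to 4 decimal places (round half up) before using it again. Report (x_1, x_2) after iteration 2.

Iteration 1:
  x_1: GS value = (10 - (4)·0.0000) / (5) = 2.0000;  x_1 ← (1−ω)·0.0000 + ω·2.0000 = 2.2000
  x_2: GS value = (9 - (-1)·2.2000) / (2) = 5.6000;  x_2 ← (1−ω)·0.0000 + ω·5.6000 = 6.1600
Iteration 2:
  x_1: GS value = (10 - (4)·6.1600) / (5) = -2.9280;  x_1 ← (1−ω)·2.2000 + ω·-2.9280 = -3.4408
  x_2: GS value = (9 - (-1)·-3.4408) / (2) = 2.7796;  x_2 ← (1−ω)·6.1600 + ω·2.7796 = 2.4416

(-3.4408, 2.4416)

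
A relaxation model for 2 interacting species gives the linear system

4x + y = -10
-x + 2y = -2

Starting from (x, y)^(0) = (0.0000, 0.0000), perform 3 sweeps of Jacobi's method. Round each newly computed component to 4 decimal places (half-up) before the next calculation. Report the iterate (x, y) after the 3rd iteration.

(-1.9375, -2.1250)

Iteration 1:
  x = (-10 - (1)·0.0000) / (4) = -2.5000
  y = (-2 - (-1)·0.0000) / (2) = -1.0000
Iteration 2:
  x = (-10 - (1)·-1.0000) / (4) = -2.2500
  y = (-2 - (-1)·-2.5000) / (2) = -2.2500
Iteration 3:
  x = (-10 - (1)·-2.2500) / (4) = -1.9375
  y = (-2 - (-1)·-2.2500) / (2) = -2.1250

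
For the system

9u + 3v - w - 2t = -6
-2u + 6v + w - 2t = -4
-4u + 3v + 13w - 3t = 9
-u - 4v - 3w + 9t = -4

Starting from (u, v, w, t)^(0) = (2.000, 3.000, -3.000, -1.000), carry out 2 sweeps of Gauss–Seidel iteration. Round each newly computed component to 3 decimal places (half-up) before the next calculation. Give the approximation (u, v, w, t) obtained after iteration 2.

(-0.517, -1.257, 0.541, -0.880)

Iteration 1:
  u = (-6 - (3)·3.000 - (-1)·-3.000 - (-2)·-1.000) / (9) = -2.222
  v = (-4 - (-2)·-2.222 - (1)·-3.000 - (-2)·-1.000) / (6) = -1.241
  w = (9 - (-4)·-2.222 - (3)·-1.241 - (-3)·-1.000) / (13) = 0.064
  t = (-4 - (-1)·-2.222 - (-4)·-1.241 - (-3)·0.064) / (9) = -1.222
Iteration 2:
  u = (-6 - (3)·-1.241 - (-1)·0.064 - (-2)·-1.222) / (9) = -0.517
  v = (-4 - (-2)·-0.517 - (1)·0.064 - (-2)·-1.222) / (6) = -1.257
  w = (9 - (-4)·-0.517 - (3)·-1.257 - (-3)·-1.222) / (13) = 0.541
  t = (-4 - (-1)·-0.517 - (-4)·-1.257 - (-3)·0.541) / (9) = -0.880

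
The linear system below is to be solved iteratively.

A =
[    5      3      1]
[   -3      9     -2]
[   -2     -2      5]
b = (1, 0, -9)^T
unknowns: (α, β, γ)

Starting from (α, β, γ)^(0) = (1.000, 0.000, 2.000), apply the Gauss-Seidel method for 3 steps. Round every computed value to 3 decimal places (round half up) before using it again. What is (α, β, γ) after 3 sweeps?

Iteration 1:
  α = (1 - (3)·0.000 - (1)·2.000) / (5) = -0.200
  β = (0 - (-3)·-0.200 - (-2)·2.000) / (9) = 0.378
  γ = (-9 - (-2)·-0.200 - (-2)·0.378) / (5) = -1.729
Iteration 2:
  α = (1 - (3)·0.378 - (1)·-1.729) / (5) = 0.319
  β = (0 - (-3)·0.319 - (-2)·-1.729) / (9) = -0.278
  γ = (-9 - (-2)·0.319 - (-2)·-0.278) / (5) = -1.784
Iteration 3:
  α = (1 - (3)·-0.278 - (1)·-1.784) / (5) = 0.724
  β = (0 - (-3)·0.724 - (-2)·-1.784) / (9) = -0.155
  γ = (-9 - (-2)·0.724 - (-2)·-0.155) / (5) = -1.572

(0.724, -0.155, -1.572)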